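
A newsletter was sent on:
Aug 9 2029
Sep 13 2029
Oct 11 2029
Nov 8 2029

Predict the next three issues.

Dec 13 2029, Jan 10 2030, Feb 14 2030

Gaps: 35, 28, 28 days — a mix of 28 and 35. Every date is a Thursday.
Each is the 2nd Thursday of its month.
2nd Thursday of December 2029: Dec 13 2029.
2nd Thursday of January 2030: Jan 10 2030.
2nd Thursday of February 2030: Feb 14 2030.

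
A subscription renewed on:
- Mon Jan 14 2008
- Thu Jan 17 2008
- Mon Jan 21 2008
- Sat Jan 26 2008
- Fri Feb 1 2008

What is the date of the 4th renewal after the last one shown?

Thu Mar 6 2008

Intervals are 3, 4, 5, 6 days — an arithmetic progression with common difference 1.
Next gap: 7 days. Fri Feb 1 2008 + 7 days = Fri Feb 8 2008.
Next gap: 8 days. Fri Feb 8 2008 + 8 days = Sat Feb 16 2008.
Next gap: 9 days. Sat Feb 16 2008 + 9 days = Mon Feb 25 2008.
Next gap: 10 days. Mon Feb 25 2008 + 10 days = Thu Mar 6 2008.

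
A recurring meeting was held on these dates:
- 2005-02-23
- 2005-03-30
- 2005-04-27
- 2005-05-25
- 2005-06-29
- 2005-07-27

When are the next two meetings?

2005-08-31, 2005-09-28

Every date is a Wednesday; gaps 35, 28, 28, 35, 28 days.
Each is the last Wednesday of its month (at least one falls on the 29th or later, ruling out '4th Wednesday').
August 2005 ends with Wednesday 2005-08-31.
September 2005 ends with Wednesday 2005-09-28.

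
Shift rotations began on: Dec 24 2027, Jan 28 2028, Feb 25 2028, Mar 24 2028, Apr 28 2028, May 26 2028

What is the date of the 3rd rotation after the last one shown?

All dates are Fridays, 35, 28, 28, 35, 28 days apart.
Specifically, the 4th Friday of each month.
June 2028 — 4th Friday is Jun 23 2028.
July 2028 — 4th Friday is Jul 28 2028.
4th Friday of August 2028: Aug 25 2028.

Aug 25 2028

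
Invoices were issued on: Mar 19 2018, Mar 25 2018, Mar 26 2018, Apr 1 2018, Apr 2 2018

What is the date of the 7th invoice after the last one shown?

Every event lands on a Monday or Sunday (gaps cycle 6, 1, 6, 1).
So the schedule is: every Monday and Sunday.
The following Sunday is Apr 8 2018.
The following Monday is Apr 9 2018.
Next Sunday: Apr 15 2018.
The following Monday is Apr 16 2018.
The following Sunday is Apr 22 2018.
The following Monday is Apr 23 2018.
The following Sunday is Apr 29 2018.

Apr 29 2018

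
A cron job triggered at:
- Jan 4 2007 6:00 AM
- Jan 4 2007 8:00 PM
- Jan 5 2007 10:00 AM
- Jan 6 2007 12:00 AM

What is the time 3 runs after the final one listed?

Jan 7 2007 6:00 PM

The interval is a steady 14 hours (14, 14, 14).
Jan 6 2007 12:00 AM + 14 h = Jan 6 2007 2:00 PM.
Jan 6 2007 2:00 PM + 14 h = Jan 7 2007 4:00 AM.
Jan 7 2007 4:00 AM + 14 h = Jan 7 2007 6:00 PM.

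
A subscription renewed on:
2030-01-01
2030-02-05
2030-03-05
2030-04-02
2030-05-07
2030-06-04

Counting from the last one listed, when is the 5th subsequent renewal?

These are Tuesdays at 28- or 35-day spacing (35, 28, 28, 35, 28).
The pattern: 1st Tuesday of the month.
1st Tuesday of July 2030: 2030-07-02.
August 2030 — 1st Tuesday is 2030-08-06.
1st Tuesday of September 2030: 2030-09-03.
October 2030 — 1st Tuesday is 2030-10-01.
1st Tuesday of November 2030: 2030-11-05.

2030-11-05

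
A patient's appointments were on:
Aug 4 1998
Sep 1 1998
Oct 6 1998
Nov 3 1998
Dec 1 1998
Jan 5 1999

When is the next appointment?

All dates are Tuesdays, 28, 35, 28, 28, 35 days apart.
Specifically, the 1st Tuesday of each month.
February 1999 — 1st Tuesday is Feb 2 1999.

Feb 2 1999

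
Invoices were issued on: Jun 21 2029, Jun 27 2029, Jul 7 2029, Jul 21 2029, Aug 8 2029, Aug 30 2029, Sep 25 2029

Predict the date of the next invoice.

The spacing grows by 4 each time: 6, 10, 14, 18, 22, 26 days.
Next gap: 30 days. Sep 25 2029 + 30 days = Oct 25 2029.

Oct 25 2029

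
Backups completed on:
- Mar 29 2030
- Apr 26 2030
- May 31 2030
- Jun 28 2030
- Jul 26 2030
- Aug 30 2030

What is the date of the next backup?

All Fridays; the gaps (28, 35, 28, 28, 35) vary with month length.
This is the last Friday of each month.
September 2030 ends with Friday Sep 27 2030.

Sep 27 2030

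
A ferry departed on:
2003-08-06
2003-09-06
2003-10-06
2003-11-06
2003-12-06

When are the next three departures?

2004-01-06, 2004-02-06, 2004-03-06

Each date is the 6th; the gaps (31, 30, 31, 30) track the month lengths.
The rule is the 6th of each month.
January 2004: 2004-01-06.
February 2004: 2004-02-06.
Next: March 2004 → 2004-03-06.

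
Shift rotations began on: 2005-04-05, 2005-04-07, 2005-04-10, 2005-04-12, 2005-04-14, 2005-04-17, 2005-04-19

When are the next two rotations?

2005-04-21, 2005-04-24

The gap pattern 2, 3, 2, 2, 3, 2 repeats every 3 events.
These are the Tuesdays, Thursdays and Sundays of each week.
Next Thursday: 2005-04-21.
The following Sunday is 2005-04-24.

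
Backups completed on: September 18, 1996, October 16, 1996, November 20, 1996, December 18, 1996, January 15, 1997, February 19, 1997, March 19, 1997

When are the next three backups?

April 16, 1997; May 21, 1997; June 18, 1997

All dates are Wednesdays, 28, 35, 28, 28, 35, 28 days apart.
Specifically, the 3rd Wednesday of each month.
April 1997 — 3rd Wednesday is April 16, 1997.
May 1997 — 3rd Wednesday is May 21, 1997.
June 1997 — 3rd Wednesday is June 18, 1997.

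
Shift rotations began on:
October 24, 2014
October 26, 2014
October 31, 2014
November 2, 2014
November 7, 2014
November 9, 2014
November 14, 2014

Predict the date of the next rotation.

November 16, 2014

Every event lands on a Friday or Sunday (gaps cycle 2, 5, 2, 5, 2, 5).
So the schedule is: every Friday and Sunday.
Next Sunday: November 16, 2014.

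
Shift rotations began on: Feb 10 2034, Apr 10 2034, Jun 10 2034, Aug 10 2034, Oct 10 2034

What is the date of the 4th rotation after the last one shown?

Jun 10 2035

Gaps: 59, 61, 61, 61 days — not constant. Every event is on the 10th of the month.
Pattern: the 10th of every 2 months.
December 2034: Dec 10 2034.
Next: February 2035 → Feb 10 2035.
Next: April 2035 → Apr 10 2035.
June 2035: Jun 10 2035.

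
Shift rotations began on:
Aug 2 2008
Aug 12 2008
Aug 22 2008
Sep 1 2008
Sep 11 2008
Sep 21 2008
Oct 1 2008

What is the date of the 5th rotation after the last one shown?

Every event comes 10 days after the last (10, 10, 10, 10, 10, 10).
Oct 1 2008 + 10 days = Oct 11 2008.
Oct 11 2008 + 10 days = Oct 21 2008.
Oct 21 2008 + 10 days = Oct 31 2008.
Oct 31 2008 + 10 days = Nov 10 2008.
Nov 10 2008 + 10 days = Nov 20 2008.

Nov 20 2008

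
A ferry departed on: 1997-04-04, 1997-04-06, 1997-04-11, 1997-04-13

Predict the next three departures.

1997-04-18, 1997-04-20, 1997-04-25

Gaps: 2, 5, 2 days — not constant, but cyclic with period 2.
The events fall on every Friday and Sunday.
Next Friday: 1997-04-18.
Next Sunday: 1997-04-20.
The following Friday is 1997-04-25.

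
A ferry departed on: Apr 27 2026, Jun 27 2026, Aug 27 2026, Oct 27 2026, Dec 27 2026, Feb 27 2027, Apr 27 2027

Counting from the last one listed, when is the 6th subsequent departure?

The day-of-month is always 27 (61, 61, 61, 61, 62, 59 days between events).
So this recurs on the 27th of every 2 months.
June 2027: Jun 27 2027.
Next: August 2027 → Aug 27 2027.
October 2027: Oct 27 2027.
December 2027: Dec 27 2027.
Next: February 2028 → Feb 27 2028.
April 2028: Apr 27 2028.

Apr 27 2028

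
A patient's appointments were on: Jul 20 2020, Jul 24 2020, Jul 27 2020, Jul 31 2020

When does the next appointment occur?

Aug 3 2020

Gaps: 4, 3, 4 days — not constant, but cyclic with period 2.
The events fall on every Monday and Friday.
The following Monday is Aug 3 2020.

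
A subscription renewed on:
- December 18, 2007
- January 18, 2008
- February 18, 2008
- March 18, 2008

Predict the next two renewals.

April 18, 2008; May 18, 2008

The day-of-month is always 18 (31, 31, 29 days between events).
So this recurs on the 18th of each month.
April 2008: April 18, 2008.
May 2008: May 18, 2008.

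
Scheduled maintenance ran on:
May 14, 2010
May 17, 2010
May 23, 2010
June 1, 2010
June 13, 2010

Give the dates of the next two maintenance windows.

Gaps: 3, 6, 9, 12 days — each gap is 3 larger than the previous one.
Next gap: 15 days. June 13, 2010 + 15 days = June 28, 2010.
Next gap: 18 days. June 28, 2010 + 18 days = July 16, 2010.

June 28, 2010; July 16, 2010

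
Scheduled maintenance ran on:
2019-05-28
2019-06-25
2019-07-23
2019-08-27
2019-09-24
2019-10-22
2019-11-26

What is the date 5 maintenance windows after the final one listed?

These are Tuesdays at 28- or 35-day spacing (28, 28, 35, 28, 28, 35).
The pattern: 4th Tuesday of the month.
December 2019 — 4th Tuesday is 2019-12-24.
January 2020 — 4th Tuesday is 2020-01-28.
February 2020 — 4th Tuesday is 2020-02-25.
March 2020 — 4th Tuesday is 2020-03-24.
April 2020 — 4th Tuesday is 2020-04-28.

2020-04-28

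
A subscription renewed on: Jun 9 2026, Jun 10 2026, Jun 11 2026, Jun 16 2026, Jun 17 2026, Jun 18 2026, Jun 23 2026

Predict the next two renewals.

Gaps: 1, 1, 5, 1, 1, 5 days — not constant, but cyclic with period 3.
The events fall on every Tuesday, Wednesday and Thursday.
Next Wednesday: Jun 24 2026.
Next Thursday: Jun 25 2026.

Jun 24 2026, Jun 25 2026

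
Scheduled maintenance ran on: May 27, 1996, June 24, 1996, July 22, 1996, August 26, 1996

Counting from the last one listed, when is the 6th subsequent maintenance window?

February 24, 1997

All dates are Mondays, 28, 28, 35 days apart.
Specifically, the 4th Monday of each month.
4th Monday of September 1996: September 23, 1996.
October 1996 — 4th Monday is October 28, 1996.
4th Monday of November 1996: November 25, 1996.
December 1996 — 4th Monday is December 23, 1996.
January 1997 — 4th Monday is January 27, 1997.
4th Monday of February 1997: February 24, 1997.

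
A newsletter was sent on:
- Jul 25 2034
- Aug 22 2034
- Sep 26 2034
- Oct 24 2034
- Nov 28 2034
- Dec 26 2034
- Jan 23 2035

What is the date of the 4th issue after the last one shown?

All dates are Tuesdays, 28, 35, 28, 35, 28, 28 days apart.
Specifically, the 4th Tuesday of each month.
February 2035 — 4th Tuesday is Feb 27 2035.
March 2035 — 4th Tuesday is Mar 27 2035.
April 2035 — 4th Tuesday is Apr 24 2035.
May 2035 — 4th Tuesday is May 22 2035.

May 22 2035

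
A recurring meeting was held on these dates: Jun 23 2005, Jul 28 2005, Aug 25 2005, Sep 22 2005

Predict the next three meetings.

Oct 27 2005, Nov 24 2005, Dec 22 2005

Gaps: 35, 28, 28 days — a mix of 28 and 35. Every date is a Thursday.
Each is the 4th Thursday of its month.
October 2005 — 4th Thursday is Oct 27 2005.
4th Thursday of November 2005: Nov 24 2005.
4th Thursday of December 2005: Dec 22 2005.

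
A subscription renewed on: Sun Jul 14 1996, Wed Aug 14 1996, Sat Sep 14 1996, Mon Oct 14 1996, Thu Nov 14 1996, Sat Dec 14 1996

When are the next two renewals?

Gaps: 31, 31, 30, 31, 30 days — not constant. Every event is on the 14th of the month.
Pattern: the 14th of each month.
January 1997: Tue Jan 14 1997.
February 1997: Fri Feb 14 1997.

Tue Jan 14 1997, Fri Feb 14 1997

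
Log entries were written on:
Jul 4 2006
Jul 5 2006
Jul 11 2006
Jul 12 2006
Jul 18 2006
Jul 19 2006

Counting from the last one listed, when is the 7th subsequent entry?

Aug 15 2006

The gap pattern 1, 6, 1, 6, 1 repeats every 2 events.
These are the Tuesdays and Wednesdays of each week.
Next Tuesday: Jul 25 2006.
Next Wednesday: Jul 26 2006.
The following Tuesday is Aug 1 2006.
The following Wednesday is Aug 2 2006.
Next Tuesday: Aug 8 2006.
The following Wednesday is Aug 9 2006.
The following Tuesday is Aug 15 2006.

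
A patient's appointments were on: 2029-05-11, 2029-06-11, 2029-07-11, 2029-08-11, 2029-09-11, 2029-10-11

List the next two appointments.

2029-11-11, 2029-12-11

Gaps: 31, 30, 31, 31, 30 days — not constant. Every event is on the 11th of the month.
Pattern: the 11th of each month.
November 2029: 2029-11-11.
December 2029: 2029-12-11.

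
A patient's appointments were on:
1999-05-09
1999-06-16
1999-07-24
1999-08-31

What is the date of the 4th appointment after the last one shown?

Gaps between consecutive events: 38, 38, 38 days — a constant 38-day interval.
1999-08-31 + 38 days = 1999-10-08.
1999-10-08 + 38 days = 1999-11-15.
1999-11-15 + 38 days = 1999-12-23.
1999-12-23 + 38 days = 2000-01-30.

2000-01-30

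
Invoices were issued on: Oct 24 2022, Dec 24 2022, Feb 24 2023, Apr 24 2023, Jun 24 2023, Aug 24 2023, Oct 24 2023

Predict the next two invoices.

The day-of-month is always 24 (61, 62, 59, 61, 61, 61 days between events).
So this recurs on the 24th of every 2 months.
December 2023: Dec 24 2023.
Next: February 2024 → Feb 24 2024.

Dec 24 2023, Feb 24 2024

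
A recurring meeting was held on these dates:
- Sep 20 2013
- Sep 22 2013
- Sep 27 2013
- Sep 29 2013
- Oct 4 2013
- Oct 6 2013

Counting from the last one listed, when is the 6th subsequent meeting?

Oct 27 2013

Every event lands on a Friday or Sunday (gaps cycle 2, 5, 2, 5, 2).
So the schedule is: every Friday and Sunday.
The following Friday is Oct 11 2013.
The following Sunday is Oct 13 2013.
Next Friday: Oct 18 2013.
The following Sunday is Oct 20 2013.
The following Friday is Oct 25 2013.
Next Sunday: Oct 27 2013.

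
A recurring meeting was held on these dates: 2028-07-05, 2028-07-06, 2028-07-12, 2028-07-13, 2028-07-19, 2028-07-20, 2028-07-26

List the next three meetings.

Every event lands on a Wednesday or Thursday (gaps cycle 1, 6, 1, 6, 1, 6).
So the schedule is: every Wednesday and Thursday.
The following Thursday is 2028-07-27.
Next Wednesday: 2028-08-02.
The following Thursday is 2028-08-03.

2028-07-27, 2028-08-02, 2028-08-03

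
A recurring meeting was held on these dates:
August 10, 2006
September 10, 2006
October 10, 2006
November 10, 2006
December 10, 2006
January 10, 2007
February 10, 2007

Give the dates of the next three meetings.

March 10, 2007; April 10, 2007; May 10, 2007

The day-of-month is always 10 (31, 30, 31, 30, 31, 31 days between events).
So this recurs on the 10th of each month.
March 2007: March 10, 2007.
April 2007: April 10, 2007.
Next: May 2007 → May 10, 2007.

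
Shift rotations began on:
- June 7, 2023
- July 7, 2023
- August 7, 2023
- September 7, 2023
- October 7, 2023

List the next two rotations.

November 7, 2023; December 7, 2023

The day-of-month is always 7 (30, 31, 31, 30 days between events).
So this recurs on the 7th of each month.
November 2023: November 7, 2023.
December 2023: December 7, 2023.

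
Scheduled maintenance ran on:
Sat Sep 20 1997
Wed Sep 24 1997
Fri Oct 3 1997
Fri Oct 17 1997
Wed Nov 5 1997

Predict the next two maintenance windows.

Sat Nov 29 1997, Sun Dec 28 1997

Gaps: 4, 9, 14, 19 days — each gap is 5 larger than the previous one.
Next gap: 24 days. Wed Nov 5 1997 + 24 days = Sat Nov 29 1997.
Next gap: 29 days. Sat Nov 29 1997 + 29 days = Sun Dec 28 1997.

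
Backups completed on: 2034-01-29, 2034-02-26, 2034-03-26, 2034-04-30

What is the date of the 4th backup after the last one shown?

All Sundays; the gaps (28, 28, 35) vary with month length.
This is the last Sunday of each month.
Last Sunday of May 2034: 2034-05-28.
June 2034 ends with Sunday 2034-06-25.
Last Sunday of July 2034: 2034-07-30.
August 2034 ends with Sunday 2034-08-27.

2034-08-27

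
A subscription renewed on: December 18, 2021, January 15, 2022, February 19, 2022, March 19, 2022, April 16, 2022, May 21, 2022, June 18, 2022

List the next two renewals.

All dates are Saturdays, 28, 35, 28, 28, 35, 28 days apart.
Specifically, the 3rd Saturday of each month.
3rd Saturday of July 2022: July 16, 2022.
3rd Saturday of August 2022: August 20, 2022.

July 16, 2022; August 20, 2022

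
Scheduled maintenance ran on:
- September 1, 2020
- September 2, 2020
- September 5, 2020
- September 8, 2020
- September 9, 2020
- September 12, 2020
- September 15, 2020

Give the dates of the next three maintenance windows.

September 16, 2020; September 19, 2020; September 22, 2020

The gap pattern 1, 3, 3, 1, 3, 3 repeats every 3 events.
These are the Tuesdays, Wednesdays and Saturdays of each week.
The following Wednesday is September 16, 2020.
The following Saturday is September 19, 2020.
The following Tuesday is September 22, 2020.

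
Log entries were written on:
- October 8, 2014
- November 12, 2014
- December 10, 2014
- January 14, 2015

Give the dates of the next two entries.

February 11, 2015; March 11, 2015

All dates are Wednesdays, 35, 28, 35 days apart.
Specifically, the 2nd Wednesday of each month.
2nd Wednesday of February 2015: February 11, 2015.
2nd Wednesday of March 2015: March 11, 2015.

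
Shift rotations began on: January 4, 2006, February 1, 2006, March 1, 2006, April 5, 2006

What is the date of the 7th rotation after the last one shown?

November 1, 2006

These are Wednesdays at 28- or 35-day spacing (28, 28, 35).
The pattern: 1st Wednesday of the month.
1st Wednesday of May 2006: May 3, 2006.
June 2006 — 1st Wednesday is June 7, 2006.
1st Wednesday of July 2006: July 5, 2006.
August 2006 — 1st Wednesday is August 2, 2006.
September 2006 — 1st Wednesday is September 6, 2006.
1st Wednesday of October 2006: October 4, 2006.
November 2006 — 1st Wednesday is November 1, 2006.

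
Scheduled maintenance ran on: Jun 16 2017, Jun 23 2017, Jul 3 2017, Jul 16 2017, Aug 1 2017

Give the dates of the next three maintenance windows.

Gaps: 7, 10, 13, 16 days — each gap is 3 larger than the previous one.
Next gap: 19 days. Aug 1 2017 + 19 days = Aug 20 2017.
Next gap: 22 days. Aug 20 2017 + 22 days = Sep 11 2017.
Next gap: 25 days. Sep 11 2017 + 25 days = Oct 6 2017.

Aug 20 2017, Sep 11 2017, Oct 6 2017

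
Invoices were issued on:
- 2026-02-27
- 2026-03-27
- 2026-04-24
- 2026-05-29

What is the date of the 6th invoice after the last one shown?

All Fridays; the gaps (28, 28, 35) vary with month length.
This is the last Friday of each month.
June 2026 ends with Friday 2026-06-26.
July 2026 ends with Friday 2026-07-31.
August 2026 ends with Friday 2026-08-28.
Last Friday of September 2026: 2026-09-25.
Last Friday of October 2026: 2026-10-30.
November 2026 ends with Friday 2026-11-27.

2026-11-27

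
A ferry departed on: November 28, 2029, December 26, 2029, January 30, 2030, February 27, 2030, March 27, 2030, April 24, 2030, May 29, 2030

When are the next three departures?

June 26, 2030; July 31, 2030; August 28, 2030

All Wednesdays; the gaps (28, 35, 28, 28, 28, 35) vary with month length.
This is the last Wednesday of each month.
June 2030 ends with Wednesday June 26, 2030.
July 2030 ends with Wednesday July 31, 2030.
Last Wednesday of August 2030: August 28, 2030.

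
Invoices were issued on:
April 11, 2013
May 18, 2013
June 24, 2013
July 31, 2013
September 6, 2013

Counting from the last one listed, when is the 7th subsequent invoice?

The spacing is 37, 37, 37, 37 days — always 37 days.
September 6, 2013 + 37 days = October 13, 2013.
October 13, 2013 + 37 days = November 19, 2013.
November 19, 2013 + 37 days = December 26, 2013.
December 26, 2013 + 37 days = February 1, 2014.
February 1, 2014 + 37 days = March 10, 2014.
March 10, 2014 + 37 days = April 16, 2014.
April 16, 2014 + 37 days = May 23, 2014.

May 23, 2014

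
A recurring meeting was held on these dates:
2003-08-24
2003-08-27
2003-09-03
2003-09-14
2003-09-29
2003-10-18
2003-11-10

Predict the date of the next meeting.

2003-12-07

Gaps: 3, 7, 11, 15, 19, 23 days — each gap is 4 larger than the previous one.
Next gap: 27 days. 2003-11-10 + 27 days = 2003-12-07.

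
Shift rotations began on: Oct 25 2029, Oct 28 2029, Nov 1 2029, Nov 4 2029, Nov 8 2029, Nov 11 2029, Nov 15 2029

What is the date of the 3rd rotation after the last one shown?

Every event lands on a Thursday or Sunday (gaps cycle 3, 4, 3, 4, 3, 4).
So the schedule is: every Thursday and Sunday.
The following Sunday is Nov 18 2029.
The following Thursday is Nov 22 2029.
The following Sunday is Nov 25 2029.

Nov 25 2029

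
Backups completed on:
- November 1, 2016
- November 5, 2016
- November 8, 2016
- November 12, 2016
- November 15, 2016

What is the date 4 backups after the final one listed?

November 29, 2016

Every event lands on a Tuesday or Saturday (gaps cycle 4, 3, 4, 3).
So the schedule is: every Tuesday and Saturday.
Next Saturday: November 19, 2016.
The following Tuesday is November 22, 2016.
The following Saturday is November 26, 2016.
Next Tuesday: November 29, 2016.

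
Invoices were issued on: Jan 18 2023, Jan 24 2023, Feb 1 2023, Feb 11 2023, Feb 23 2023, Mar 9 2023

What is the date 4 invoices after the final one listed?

May 24 2023

Gaps: 6, 8, 10, 12, 14 days — each gap is 2 larger than the previous one.
Next gap: 16 days. Mar 9 2023 + 16 days = Mar 25 2023.
Next gap: 18 days. Mar 25 2023 + 18 days = Apr 12 2023.
Next gap: 20 days. Apr 12 2023 + 20 days = May 2 2023.
Next gap: 22 days. May 2 2023 + 22 days = May 24 2023.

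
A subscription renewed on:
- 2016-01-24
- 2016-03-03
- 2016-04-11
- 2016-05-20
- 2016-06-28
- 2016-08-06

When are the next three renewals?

Every event comes 39 days after the last (39, 39, 39, 39, 39).
2016-08-06 + 39 days = 2016-09-14.
2016-09-14 + 39 days = 2016-10-23.
2016-10-23 + 39 days = 2016-12-01.

2016-09-14, 2016-10-23, 2016-12-01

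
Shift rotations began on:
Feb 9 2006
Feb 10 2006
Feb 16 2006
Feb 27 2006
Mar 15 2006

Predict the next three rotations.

Intervals are 1, 6, 11, 16 days — an arithmetic progression with common difference 5.
Next gap: 21 days. Mar 15 2006 + 21 days = Apr 5 2006.
Next gap: 26 days. Apr 5 2006 + 26 days = May 1 2006.
Next gap: 31 days. May 1 2006 + 31 days = Jun 1 2006.

Apr 5 2006, May 1 2006, Jun 1 2006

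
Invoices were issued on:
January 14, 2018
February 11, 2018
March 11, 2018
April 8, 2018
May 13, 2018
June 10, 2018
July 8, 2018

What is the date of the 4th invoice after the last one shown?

All dates are Sundays, 28, 28, 28, 35, 28, 28 days apart.
Specifically, the 2nd Sunday of each month.
August 2018 — 2nd Sunday is August 12, 2018.
September 2018 — 2nd Sunday is September 9, 2018.
2nd Sunday of October 2018: October 14, 2018.
2nd Sunday of November 2018: November 11, 2018.

November 11, 2018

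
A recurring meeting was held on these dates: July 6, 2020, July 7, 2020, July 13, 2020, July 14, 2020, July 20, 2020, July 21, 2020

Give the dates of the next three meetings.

Gaps: 1, 6, 1, 6, 1 days — not constant, but cyclic with period 2.
The events fall on every Monday and Tuesday.
Next Monday: July 27, 2020.
Next Tuesday: July 28, 2020.
Next Monday: August 3, 2020.

July 27, 2020; July 28, 2020; August 3, 2020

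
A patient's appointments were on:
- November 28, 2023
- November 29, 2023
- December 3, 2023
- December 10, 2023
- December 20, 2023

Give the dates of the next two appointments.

January 2, 2024; January 18, 2024

The spacing grows by 3 each time: 1, 4, 7, 10 days.
Next gap: 13 days. December 20, 2023 + 13 days = January 2, 2024.
Next gap: 16 days. January 2, 2024 + 16 days = January 18, 2024.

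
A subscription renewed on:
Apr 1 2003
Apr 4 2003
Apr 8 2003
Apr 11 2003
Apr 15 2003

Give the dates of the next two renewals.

Apr 18 2003, Apr 22 2003

The gap pattern 3, 4, 3, 4 repeats every 2 events.
These are the Tuesdays and Fridays of each week.
Next Friday: Apr 18 2003.
Next Tuesday: Apr 22 2003.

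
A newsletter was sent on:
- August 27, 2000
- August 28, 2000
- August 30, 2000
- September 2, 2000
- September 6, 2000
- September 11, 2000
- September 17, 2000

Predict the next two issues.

Gaps: 1, 2, 3, 4, 5, 6 days — each gap is 1 larger than the previous one.
Next gap: 7 days. September 17, 2000 + 7 days = September 24, 2000.
Next gap: 8 days. September 24, 2000 + 8 days = October 2, 2000.

September 24, 2000; October 2, 2000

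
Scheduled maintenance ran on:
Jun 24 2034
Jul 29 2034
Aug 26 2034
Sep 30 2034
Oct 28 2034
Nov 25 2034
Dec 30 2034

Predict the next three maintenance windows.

All Saturdays; the gaps (35, 28, 35, 28, 28, 35) vary with month length.
This is the last Saturday of each month.
January 2035 ends with Saturday Jan 27 2035.
Last Saturday of February 2035: Feb 24 2035.
Last Saturday of March 2035: Mar 31 2035.

Jan 27 2035, Feb 24 2035, Mar 31 2035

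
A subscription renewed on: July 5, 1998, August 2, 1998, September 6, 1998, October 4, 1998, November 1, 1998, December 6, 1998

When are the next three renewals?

January 3, 1999; February 7, 1999; March 7, 1999

Gaps: 28, 35, 28, 28, 35 days — a mix of 28 and 35. Every date is a Sunday.
Each is the 1st Sunday of its month.
January 1999 — 1st Sunday is January 3, 1999.
1st Sunday of February 1999: February 7, 1999.
1st Sunday of March 1999: March 7, 1999.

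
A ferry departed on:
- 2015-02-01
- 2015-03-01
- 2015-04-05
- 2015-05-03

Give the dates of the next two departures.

Gaps: 28, 35, 28 days — a mix of 28 and 35. Every date is a Sunday.
Each is the 1st Sunday of its month.
June 2015 — 1st Sunday is 2015-06-07.
July 2015 — 1st Sunday is 2015-07-05.

2015-06-07, 2015-07-05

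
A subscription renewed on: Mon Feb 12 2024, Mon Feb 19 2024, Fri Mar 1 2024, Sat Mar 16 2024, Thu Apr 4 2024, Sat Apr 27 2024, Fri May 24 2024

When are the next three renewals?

Intervals are 7, 11, 15, 19, 23, 27 days — an arithmetic progression with common difference 4.
Next gap: 31 days. Fri May 24 2024 + 31 days = Mon Jun 24 2024.
Next gap: 35 days. Mon Jun 24 2024 + 35 days = Mon Jul 29 2024.
Next gap: 39 days. Mon Jul 29 2024 + 39 days = Fri Sep 6 2024.

Mon Jun 24 2024, Mon Jul 29 2024, Fri Sep 6 2024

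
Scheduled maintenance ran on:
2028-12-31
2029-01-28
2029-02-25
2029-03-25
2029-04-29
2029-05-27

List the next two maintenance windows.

Every date is a Sunday; gaps 28, 28, 28, 35, 28 days.
Each is the last Sunday of its month (at least one falls on the 29th or later, ruling out '4th Sunday').
June 2029 ends with Sunday 2029-06-24.
Last Sunday of July 2029: 2029-07-29.

2029-06-24, 2029-07-29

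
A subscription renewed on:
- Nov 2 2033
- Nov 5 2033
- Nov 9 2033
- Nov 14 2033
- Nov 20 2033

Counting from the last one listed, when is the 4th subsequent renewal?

Intervals are 3, 4, 5, 6 days — an arithmetic progression with common difference 1.
Next gap: 7 days. Nov 20 2033 + 7 days = Nov 27 2033.
Next gap: 8 days. Nov 27 2033 + 8 days = Dec 5 2033.
Next gap: 9 days. Dec 5 2033 + 9 days = Dec 14 2033.
Next gap: 10 days. Dec 14 2033 + 10 days = Dec 24 2033.

Dec 24 2033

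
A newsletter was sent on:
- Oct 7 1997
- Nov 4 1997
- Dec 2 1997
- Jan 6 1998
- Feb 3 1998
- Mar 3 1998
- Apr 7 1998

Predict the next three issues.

Gaps: 28, 28, 35, 28, 28, 35 days — a mix of 28 and 35. Every date is a Tuesday.
Each is the 1st Tuesday of its month.
1st Tuesday of May 1998: May 5 1998.
1st Tuesday of June 1998: Jun 2 1998.
July 1998 — 1st Tuesday is Jul 7 1998.

May 5 1998, Jun 2 1998, Jul 7 1998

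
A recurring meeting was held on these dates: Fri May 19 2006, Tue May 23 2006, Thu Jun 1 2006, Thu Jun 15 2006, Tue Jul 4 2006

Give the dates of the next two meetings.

Fri Jul 28 2006, Sat Aug 26 2006

Gaps: 4, 9, 14, 19 days — each gap is 5 larger than the previous one.
Next gap: 24 days. Tue Jul 4 2006 + 24 days = Fri Jul 28 2006.
Next gap: 29 days. Fri Jul 28 2006 + 29 days = Sat Aug 26 2006.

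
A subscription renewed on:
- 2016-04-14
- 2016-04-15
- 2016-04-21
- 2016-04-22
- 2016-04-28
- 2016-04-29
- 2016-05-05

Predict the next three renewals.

2016-05-06, 2016-05-12, 2016-05-13

The gap pattern 1, 6, 1, 6, 1, 6 repeats every 2 events.
These are the Thursdays and Fridays of each week.
The following Friday is 2016-05-06.
The following Thursday is 2016-05-12.
Next Friday: 2016-05-13.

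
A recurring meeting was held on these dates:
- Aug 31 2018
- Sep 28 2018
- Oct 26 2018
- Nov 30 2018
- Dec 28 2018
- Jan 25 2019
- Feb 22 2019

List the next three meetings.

Mar 29 2019, Apr 26 2019, May 31 2019

All Fridays; the gaps (28, 28, 35, 28, 28, 28) vary with month length.
This is the last Friday of each month.
Last Friday of March 2019: Mar 29 2019.
April 2019 ends with Friday Apr 26 2019.
Last Friday of May 2019: May 31 2019.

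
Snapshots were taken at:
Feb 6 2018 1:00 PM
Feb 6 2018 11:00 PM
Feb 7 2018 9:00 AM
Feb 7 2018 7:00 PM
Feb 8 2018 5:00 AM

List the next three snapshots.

Spacing: 10, 10, 10, 10 h — constant 10 h.
Feb 8 2018 5:00 AM + 10 h = Feb 8 2018 3:00 PM.
Feb 8 2018 3:00 PM + 10 h = Feb 9 2018 1:00 AM.
Feb 9 2018 1:00 AM + 10 h = Feb 9 2018 11:00 AM.

Feb 8 2018 3:00 PM, Feb 9 2018 1:00 AM, Feb 9 2018 11:00 AM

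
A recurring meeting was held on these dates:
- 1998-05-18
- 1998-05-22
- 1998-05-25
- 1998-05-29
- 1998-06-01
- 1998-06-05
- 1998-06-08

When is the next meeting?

1998-06-12

Gaps: 4, 3, 4, 3, 4, 3 days — not constant, but cyclic with period 2.
The events fall on every Monday and Friday.
The following Friday is 1998-06-12.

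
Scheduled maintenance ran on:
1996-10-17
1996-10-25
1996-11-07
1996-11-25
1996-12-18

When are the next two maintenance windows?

The spacing grows by 5 each time: 8, 13, 18, 23 days.
Next gap: 28 days. 1996-12-18 + 28 days = 1997-01-15.
Next gap: 33 days. 1997-01-15 + 33 days = 1997-02-17.

1997-01-15, 1997-02-17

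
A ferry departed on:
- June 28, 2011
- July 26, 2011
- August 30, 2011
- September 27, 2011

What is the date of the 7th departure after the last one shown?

April 24, 2012

Every date is a Tuesday; gaps 28, 35, 28 days.
Each is the last Tuesday of its month (at least one falls on the 29th or later, ruling out '4th Tuesday').
October 2011 ends with Tuesday October 25, 2011.
Last Tuesday of November 2011: November 29, 2011.
December 2011 ends with Tuesday December 27, 2011.
Last Tuesday of January 2012: January 31, 2012.
February 2012 ends with Tuesday February 28, 2012.
Last Tuesday of March 2012: March 27, 2012.
April 2012 ends with Tuesday April 24, 2012.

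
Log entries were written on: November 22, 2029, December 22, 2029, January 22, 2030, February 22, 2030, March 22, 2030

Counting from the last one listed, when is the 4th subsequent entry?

The day-of-month is always 22 (30, 31, 31, 28 days between events).
So this recurs on the 22nd of each month.
Next: April 2030 → April 22, 2030.
May 2030: May 22, 2030.
June 2030: June 22, 2030.
Next: July 2030 → July 22, 2030.

July 22, 2030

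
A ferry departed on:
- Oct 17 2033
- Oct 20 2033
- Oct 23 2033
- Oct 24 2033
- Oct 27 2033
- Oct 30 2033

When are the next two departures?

The gap pattern 3, 3, 1, 3, 3 repeats every 3 events.
These are the Mondays, Thursdays and Sundays of each week.
The following Monday is Oct 31 2033.
The following Thursday is Nov 3 2033.

Oct 31 2033, Nov 3 2033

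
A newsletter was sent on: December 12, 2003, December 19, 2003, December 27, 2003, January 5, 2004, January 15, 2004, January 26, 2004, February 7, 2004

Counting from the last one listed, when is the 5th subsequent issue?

The spacing grows by 1 each time: 7, 8, 9, 10, 11, 12 days.
Next gap: 13 days. February 7, 2004 + 13 days = February 20, 2004.
Next gap: 14 days. February 20, 2004 + 14 days = March 5, 2004.
Next gap: 15 days. March 5, 2004 + 15 days = March 20, 2004.
Next gap: 16 days. March 20, 2004 + 16 days = April 5, 2004.
Next gap: 17 days. April 5, 2004 + 17 days = April 22, 2004.

April 22, 2004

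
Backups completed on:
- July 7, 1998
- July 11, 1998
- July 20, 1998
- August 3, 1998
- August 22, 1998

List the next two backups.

The spacing grows by 5 each time: 4, 9, 14, 19 days.
Next gap: 24 days. August 22, 1998 + 24 days = September 15, 1998.
Next gap: 29 days. September 15, 1998 + 29 days = October 14, 1998.

September 15, 1998; October 14, 1998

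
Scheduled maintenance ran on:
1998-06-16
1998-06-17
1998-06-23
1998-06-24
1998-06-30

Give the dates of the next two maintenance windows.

1998-07-01, 1998-07-07

Every event lands on a Tuesday or Wednesday (gaps cycle 1, 6, 1, 6).
So the schedule is: every Tuesday and Wednesday.
The following Wednesday is 1998-07-01.
Next Tuesday: 1998-07-07.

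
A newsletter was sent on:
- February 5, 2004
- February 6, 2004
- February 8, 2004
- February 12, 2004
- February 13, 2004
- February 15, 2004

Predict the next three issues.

February 19, 2004; February 20, 2004; February 22, 2004

Gaps: 1, 2, 4, 1, 2 days — not constant, but cyclic with period 3.
The events fall on every Thursday, Friday and Sunday.
The following Thursday is February 19, 2004.
Next Friday: February 20, 2004.
Next Sunday: February 22, 2004.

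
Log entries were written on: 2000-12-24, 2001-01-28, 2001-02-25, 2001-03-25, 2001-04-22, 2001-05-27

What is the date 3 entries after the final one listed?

All dates are Sundays, 35, 28, 28, 28, 35 days apart.
Specifically, the 4th Sunday of each month.
4th Sunday of June 2001: 2001-06-24.
July 2001 — 4th Sunday is 2001-07-22.
4th Sunday of August 2001: 2001-08-26.

2001-08-26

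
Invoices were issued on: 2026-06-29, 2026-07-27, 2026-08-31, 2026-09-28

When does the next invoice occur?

These are Mondays with 28, 35, 28-day gaps.
Each is the final Monday of its month — 2026-06-29 is past the 28th, so '4th Monday' doesn't fit.
Last Monday of October 2026: 2026-10-26.

2026-10-26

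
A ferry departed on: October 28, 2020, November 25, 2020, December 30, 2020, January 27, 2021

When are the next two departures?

Every date is a Wednesday; gaps 28, 35, 28 days.
Each is the last Wednesday of its month (at least one falls on the 29th or later, ruling out '4th Wednesday').
February 2021 ends with Wednesday February 24, 2021.
March 2021 ends with Wednesday March 31, 2021.

February 24, 2021; March 31, 2021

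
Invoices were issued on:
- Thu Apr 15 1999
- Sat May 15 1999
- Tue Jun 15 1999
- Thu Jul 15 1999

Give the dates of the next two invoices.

Gaps: 30, 31, 30 days — not constant. Every event is on the 15th of the month.
Pattern: the 15th of each month.
Next: August 1999 → Sun Aug 15 1999.
Next: September 1999 → Wed Sep 15 1999.

Sun Aug 15 1999, Wed Sep 15 1999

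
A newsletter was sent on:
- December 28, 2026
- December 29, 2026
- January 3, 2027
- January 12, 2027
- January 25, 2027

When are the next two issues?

The spacing grows by 4 each time: 1, 5, 9, 13 days.
Next gap: 17 days. January 25, 2027 + 17 days = February 11, 2027.
Next gap: 21 days. February 11, 2027 + 21 days = March 4, 2027.

February 11, 2027; March 4, 2027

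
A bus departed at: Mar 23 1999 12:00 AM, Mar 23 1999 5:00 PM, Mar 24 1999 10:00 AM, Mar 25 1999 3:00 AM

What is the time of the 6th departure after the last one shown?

Spacing: 17, 17, 17 h — constant 17 h.
Mar 25 1999 3:00 AM + 17 h = Mar 25 1999 8:00 PM.
Mar 25 1999 8:00 PM + 17 h = Mar 26 1999 1:00 PM.
Mar 26 1999 1:00 PM + 17 h = Mar 27 1999 6:00 AM.
Mar 27 1999 6:00 AM + 17 h = Mar 27 1999 11:00 PM.
Mar 27 1999 11:00 PM + 17 h = Mar 28 1999 4:00 PM.
Mar 28 1999 4:00 PM + 17 h = Mar 29 1999 9:00 AM.

Mar 29 1999 9:00 AM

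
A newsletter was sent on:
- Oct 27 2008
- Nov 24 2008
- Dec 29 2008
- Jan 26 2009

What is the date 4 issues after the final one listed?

All Mondays; the gaps (28, 35, 28) vary with month length.
This is the last Monday of each month.
February 2009 ends with Monday Feb 23 2009.
Last Monday of March 2009: Mar 30 2009.
Last Monday of April 2009: Apr 27 2009.
May 2009 ends with Monday May 25 2009.

May 25 2009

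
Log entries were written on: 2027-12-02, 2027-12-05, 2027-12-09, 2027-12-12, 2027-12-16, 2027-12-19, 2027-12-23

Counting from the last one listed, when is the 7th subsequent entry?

2028-01-16

Gaps: 3, 4, 3, 4, 3, 4 days — not constant, but cyclic with period 2.
The events fall on every Thursday and Sunday.
The following Sunday is 2027-12-26.
The following Thursday is 2027-12-30.
The following Sunday is 2028-01-02.
Next Thursday: 2028-01-06.
Next Sunday: 2028-01-09.
The following Thursday is 2028-01-13.
Next Sunday: 2028-01-16.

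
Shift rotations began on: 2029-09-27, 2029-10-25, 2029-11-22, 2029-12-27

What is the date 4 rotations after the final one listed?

All dates are Thursdays, 28, 28, 35 days apart.
Specifically, the 4th Thursday of each month.
4th Thursday of January 2030: 2030-01-24.
4th Thursday of February 2030: 2030-02-28.
March 2030 — 4th Thursday is 2030-03-28.
April 2030 — 4th Thursday is 2030-04-25.

2030-04-25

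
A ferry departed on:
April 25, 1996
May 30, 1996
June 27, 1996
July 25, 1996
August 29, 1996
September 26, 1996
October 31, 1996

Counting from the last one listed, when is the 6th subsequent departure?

These are Thursdays with 35, 28, 28, 35, 28, 35-day gaps.
Each is the final Thursday of its month — May 30, 1996 is past the 28th, so '4th Thursday' doesn't fit.
November 1996 ends with Thursday November 28, 1996.
Last Thursday of December 1996: December 26, 1996.
January 1997 ends with Thursday January 30, 1997.
Last Thursday of February 1997: February 27, 1997.
Last Thursday of March 1997: March 27, 1997.
April 1997 ends with Thursday April 24, 1997.

April 24, 1997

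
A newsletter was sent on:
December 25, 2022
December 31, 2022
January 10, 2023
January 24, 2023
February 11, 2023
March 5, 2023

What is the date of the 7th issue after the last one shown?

November 26, 2023

Gaps: 6, 10, 14, 18, 22 days — each gap is 4 larger than the previous one.
Next gap: 26 days. March 5, 2023 + 26 days = March 31, 2023.
Next gap: 30 days. March 31, 2023 + 30 days = April 30, 2023.
Next gap: 34 days. April 30, 2023 + 34 days = June 3, 2023.
Next gap: 38 days. June 3, 2023 + 38 days = July 11, 2023.
Next gap: 42 days. July 11, 2023 + 42 days = August 22, 2023.
Next gap: 46 days. August 22, 2023 + 46 days = October 7, 2023.
Next gap: 50 days. October 7, 2023 + 50 days = November 26, 2023.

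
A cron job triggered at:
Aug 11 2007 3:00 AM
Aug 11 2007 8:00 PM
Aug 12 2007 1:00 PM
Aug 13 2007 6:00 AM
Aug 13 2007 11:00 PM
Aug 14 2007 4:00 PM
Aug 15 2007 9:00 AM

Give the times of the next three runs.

Aug 16 2007 2:00 AM, Aug 16 2007 7:00 PM, Aug 17 2007 12:00 PM

Gaps: 17, 17, 17, 17, 17, 17 hours — each event is 17 hours after the previous one.
Aug 15 2007 9:00 AM + 17 h = Aug 16 2007 2:00 AM.
Aug 16 2007 2:00 AM + 17 h = Aug 16 2007 7:00 PM.
Aug 16 2007 7:00 PM + 17 h = Aug 17 2007 12:00 PM.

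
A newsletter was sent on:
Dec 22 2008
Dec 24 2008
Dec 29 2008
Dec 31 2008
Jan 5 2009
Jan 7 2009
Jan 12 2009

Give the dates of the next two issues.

Every event lands on a Monday or Wednesday (gaps cycle 2, 5, 2, 5, 2, 5).
So the schedule is: every Monday and Wednesday.
Next Wednesday: Jan 14 2009.
The following Monday is Jan 19 2009.

Jan 14 2009, Jan 19 2009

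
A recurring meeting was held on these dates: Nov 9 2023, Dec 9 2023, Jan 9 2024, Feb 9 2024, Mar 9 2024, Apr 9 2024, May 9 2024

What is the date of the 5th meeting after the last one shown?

Each date is the 9th; the gaps (30, 31, 31, 29, 31, 30) track the month lengths.
The rule is the 9th of each month.
June 2024: Jun 9 2024.
Next: July 2024 → Jul 9 2024.
August 2024: Aug 9 2024.
September 2024: Sep 9 2024.
October 2024: Oct 9 2024.

Oct 9 2024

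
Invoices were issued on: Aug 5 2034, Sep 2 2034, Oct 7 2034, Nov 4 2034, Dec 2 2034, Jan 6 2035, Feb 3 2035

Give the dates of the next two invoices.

All dates are Saturdays, 28, 35, 28, 28, 35, 28 days apart.
Specifically, the 1st Saturday of each month.
March 2035 — 1st Saturday is Mar 3 2035.
1st Saturday of April 2035: Apr 7 2035.

Mar 3 2035, Apr 7 2035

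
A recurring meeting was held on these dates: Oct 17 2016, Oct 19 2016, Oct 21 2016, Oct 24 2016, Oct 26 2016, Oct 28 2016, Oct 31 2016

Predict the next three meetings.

Gaps: 2, 2, 3, 2, 2, 3 days — not constant, but cyclic with period 3.
The events fall on every Monday, Wednesday and Friday.
Next Wednesday: Nov 2 2016.
Next Friday: Nov 4 2016.
Next Monday: Nov 7 2016.

Nov 2 2016, Nov 4 2016, Nov 7 2016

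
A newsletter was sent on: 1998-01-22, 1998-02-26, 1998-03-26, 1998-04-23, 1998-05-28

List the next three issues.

1998-06-25, 1998-07-23, 1998-08-27

All dates are Thursdays, 35, 28, 28, 35 days apart.
Specifically, the 4th Thursday of each month.
4th Thursday of June 1998: 1998-06-25.
July 1998 — 4th Thursday is 1998-07-23.
August 1998 — 4th Thursday is 1998-08-27.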